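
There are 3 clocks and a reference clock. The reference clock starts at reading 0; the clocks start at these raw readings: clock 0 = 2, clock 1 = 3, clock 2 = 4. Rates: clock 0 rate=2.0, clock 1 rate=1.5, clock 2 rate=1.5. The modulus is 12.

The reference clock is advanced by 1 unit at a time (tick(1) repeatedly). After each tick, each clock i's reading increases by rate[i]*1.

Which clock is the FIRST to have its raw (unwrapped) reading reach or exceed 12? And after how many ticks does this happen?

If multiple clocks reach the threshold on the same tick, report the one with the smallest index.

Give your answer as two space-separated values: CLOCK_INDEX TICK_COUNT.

clock 0: start=2, rate=2.0, needs 12-2 = 10; ticks = ceil(10/2.0) = ceil(5.0000) = 5; reading at tick 5 = 2 + 2.0*5 = 12.0000
clock 1: start=3, rate=1.5, needs 12-3 = 9; ticks = ceil(9/1.5) = ceil(6.0000) = 6; reading at tick 6 = 3 + 1.5*6 = 12.0000
clock 2: start=4, rate=1.5, needs 12-4 = 8; ticks = ceil(8/1.5) = ceil(5.3333) = 6; reading at tick 6 = 4 + 1.5*6 = 13.0000
Minimum tick count = 5; winners = [0]; smallest index = 0

Answer: 0 5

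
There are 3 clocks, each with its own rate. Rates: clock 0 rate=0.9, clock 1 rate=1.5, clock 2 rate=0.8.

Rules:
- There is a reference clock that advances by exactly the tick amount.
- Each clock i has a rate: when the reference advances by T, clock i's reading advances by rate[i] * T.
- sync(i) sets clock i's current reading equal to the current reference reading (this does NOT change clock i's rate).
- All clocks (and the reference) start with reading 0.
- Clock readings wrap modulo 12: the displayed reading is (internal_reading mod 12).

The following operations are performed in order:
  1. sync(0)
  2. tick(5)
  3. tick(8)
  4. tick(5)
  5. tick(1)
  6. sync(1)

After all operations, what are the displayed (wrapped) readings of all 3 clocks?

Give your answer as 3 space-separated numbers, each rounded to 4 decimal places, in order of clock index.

Answer: 5.1000 7.0000 3.2000

Derivation:
After op 1 sync(0): ref=0.0000 raw=[0.0000 0.0000 0.0000]
After op 2 tick(5): ref=5.0000 raw=[4.5000 7.5000 4.0000]
After op 3 tick(8): ref=13.0000 raw=[11.7000 19.5000 10.4000]
After op 4 tick(5): ref=18.0000 raw=[16.2000 27.0000 14.4000]
After op 5 tick(1): ref=19.0000 raw=[17.1000 28.5000 15.2000]
After op 6 sync(1): ref=19.0000 raw=[17.1000 19.0000 15.2000]
Wrap final raw readings (mod 12): 17.1000 mod 12 = 5.1000; 19.0000 mod 12 = 7.0000; 15.2000 mod 12 = 3.2000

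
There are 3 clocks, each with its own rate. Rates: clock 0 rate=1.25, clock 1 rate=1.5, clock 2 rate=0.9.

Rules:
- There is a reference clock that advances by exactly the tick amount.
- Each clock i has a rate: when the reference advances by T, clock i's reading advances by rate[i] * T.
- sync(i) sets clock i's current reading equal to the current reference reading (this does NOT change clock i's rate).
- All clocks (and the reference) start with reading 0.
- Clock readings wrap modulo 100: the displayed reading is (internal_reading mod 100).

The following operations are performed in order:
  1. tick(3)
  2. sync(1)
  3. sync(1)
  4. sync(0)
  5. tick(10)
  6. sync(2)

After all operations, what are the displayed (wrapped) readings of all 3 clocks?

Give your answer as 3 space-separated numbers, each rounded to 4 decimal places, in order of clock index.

After op 1 tick(3): ref=3.0000 raw=[3.7500 4.5000 2.7000]
After op 2 sync(1): ref=3.0000 raw=[3.7500 3.0000 2.7000]
After op 3 sync(1): ref=3.0000 raw=[3.7500 3.0000 2.7000]
After op 4 sync(0): ref=3.0000 raw=[3.0000 3.0000 2.7000]
After op 5 tick(10): ref=13.0000 raw=[15.5000 18.0000 11.7000]
After op 6 sync(2): ref=13.0000 raw=[15.5000 18.0000 13.0000]
Wrap final raw readings (mod 100): 15.5000 mod 100 = 15.5000; 18.0000 mod 100 = 18.0000; 13.0000 mod 100 = 13.0000

Answer: 15.5000 18.0000 13.0000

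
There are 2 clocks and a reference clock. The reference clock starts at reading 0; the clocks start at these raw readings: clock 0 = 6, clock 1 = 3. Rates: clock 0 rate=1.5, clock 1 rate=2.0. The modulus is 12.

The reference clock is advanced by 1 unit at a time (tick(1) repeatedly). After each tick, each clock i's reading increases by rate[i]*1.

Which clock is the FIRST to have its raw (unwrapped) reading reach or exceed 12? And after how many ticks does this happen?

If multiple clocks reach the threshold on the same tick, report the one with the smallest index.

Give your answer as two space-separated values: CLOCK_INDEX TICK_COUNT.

Answer: 0 4

Derivation:
clock 0: start=6, rate=1.5, needs 12-6 = 6; ticks = ceil(6/1.5) = ceil(4.0000) = 4; reading at tick 4 = 6 + 1.5*4 = 12.0000
clock 1: start=3, rate=2.0, needs 12-3 = 9; ticks = ceil(9/2.0) = ceil(4.5000) = 5; reading at tick 5 = 3 + 2.0*5 = 13.0000
Minimum tick count = 4; winners = [0]; smallest index = 0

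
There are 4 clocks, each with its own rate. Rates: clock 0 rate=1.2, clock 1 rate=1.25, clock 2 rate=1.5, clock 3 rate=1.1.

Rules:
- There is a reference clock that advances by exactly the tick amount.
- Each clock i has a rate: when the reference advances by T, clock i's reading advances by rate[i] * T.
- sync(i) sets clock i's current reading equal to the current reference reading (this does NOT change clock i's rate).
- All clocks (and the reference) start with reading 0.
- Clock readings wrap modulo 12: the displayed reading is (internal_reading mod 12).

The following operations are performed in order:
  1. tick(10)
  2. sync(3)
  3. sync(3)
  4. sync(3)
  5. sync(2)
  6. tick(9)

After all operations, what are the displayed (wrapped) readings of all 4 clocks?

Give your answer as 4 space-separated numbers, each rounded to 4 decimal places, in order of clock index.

Answer: 10.8000 11.7500 11.5000 7.9000

Derivation:
After op 1 tick(10): ref=10.0000 raw=[12.0000 12.5000 15.0000 11.0000]
After op 2 sync(3): ref=10.0000 raw=[12.0000 12.5000 15.0000 10.0000]
After op 3 sync(3): ref=10.0000 raw=[12.0000 12.5000 15.0000 10.0000]
After op 4 sync(3): ref=10.0000 raw=[12.0000 12.5000 15.0000 10.0000]
After op 5 sync(2): ref=10.0000 raw=[12.0000 12.5000 10.0000 10.0000]
After op 6 tick(9): ref=19.0000 raw=[22.8000 23.7500 23.5000 19.9000]
Wrap final raw readings (mod 12): 22.8000 mod 12 = 10.8000; 23.7500 mod 12 = 11.7500; 23.5000 mod 12 = 11.5000; 19.9000 mod 12 = 7.9000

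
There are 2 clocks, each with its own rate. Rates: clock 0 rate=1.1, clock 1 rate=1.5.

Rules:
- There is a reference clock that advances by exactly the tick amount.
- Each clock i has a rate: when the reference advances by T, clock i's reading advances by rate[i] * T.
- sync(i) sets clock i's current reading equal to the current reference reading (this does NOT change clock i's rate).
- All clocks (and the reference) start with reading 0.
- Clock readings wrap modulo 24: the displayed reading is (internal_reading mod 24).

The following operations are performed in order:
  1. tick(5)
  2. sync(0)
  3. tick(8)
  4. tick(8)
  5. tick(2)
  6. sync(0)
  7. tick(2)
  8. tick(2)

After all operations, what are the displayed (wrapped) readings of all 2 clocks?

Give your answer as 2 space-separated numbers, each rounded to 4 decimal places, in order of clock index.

After op 1 tick(5): ref=5.0000 raw=[5.5000 7.5000]
After op 2 sync(0): ref=5.0000 raw=[5.0000 7.5000]
After op 3 tick(8): ref=13.0000 raw=[13.8000 19.5000]
After op 4 tick(8): ref=21.0000 raw=[22.6000 31.5000]
After op 5 tick(2): ref=23.0000 raw=[24.8000 34.5000]
After op 6 sync(0): ref=23.0000 raw=[23.0000 34.5000]
After op 7 tick(2): ref=25.0000 raw=[25.2000 37.5000]
After op 8 tick(2): ref=27.0000 raw=[27.4000 40.5000]
Wrap final raw readings (mod 24): 27.4000 mod 24 = 3.4000; 40.5000 mod 24 = 16.5000

Answer: 3.4000 16.5000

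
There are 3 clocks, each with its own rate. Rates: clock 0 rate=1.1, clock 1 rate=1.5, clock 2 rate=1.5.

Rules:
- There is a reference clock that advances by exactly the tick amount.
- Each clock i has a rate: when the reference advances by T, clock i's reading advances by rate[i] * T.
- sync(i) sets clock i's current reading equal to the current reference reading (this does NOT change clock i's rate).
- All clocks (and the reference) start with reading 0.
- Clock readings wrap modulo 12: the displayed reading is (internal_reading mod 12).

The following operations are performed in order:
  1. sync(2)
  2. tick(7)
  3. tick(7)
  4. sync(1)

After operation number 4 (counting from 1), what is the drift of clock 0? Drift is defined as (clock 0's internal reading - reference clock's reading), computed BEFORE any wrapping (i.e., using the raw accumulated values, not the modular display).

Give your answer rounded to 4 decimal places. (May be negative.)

Answer: 1.4000

Derivation:
After op 1 sync(2): ref=0.0000 raw=[0.0000 0.0000 0.0000]
After op 2 tick(7): ref=7.0000 raw=[7.7000 10.5000 10.5000]
After op 3 tick(7): ref=14.0000 raw=[15.4000 21.0000 21.0000]
After op 4 sync(1): ref=14.0000 raw=[15.4000 14.0000 21.0000]
Drift of clock 0 after op 4: 15.4000 - 14.0000 = 1.4000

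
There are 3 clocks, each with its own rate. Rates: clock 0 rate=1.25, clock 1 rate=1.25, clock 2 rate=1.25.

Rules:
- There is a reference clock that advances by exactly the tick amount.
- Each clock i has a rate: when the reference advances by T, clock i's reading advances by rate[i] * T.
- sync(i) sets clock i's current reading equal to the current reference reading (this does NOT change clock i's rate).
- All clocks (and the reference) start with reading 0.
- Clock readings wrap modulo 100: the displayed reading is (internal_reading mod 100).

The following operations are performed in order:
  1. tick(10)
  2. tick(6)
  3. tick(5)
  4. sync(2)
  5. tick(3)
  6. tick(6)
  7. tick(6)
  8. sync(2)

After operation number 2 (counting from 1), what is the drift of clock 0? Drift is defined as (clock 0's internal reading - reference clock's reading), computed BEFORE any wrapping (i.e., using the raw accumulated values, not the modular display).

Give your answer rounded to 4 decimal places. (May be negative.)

Answer: 4.0000

Derivation:
After op 1 tick(10): ref=10.0000 raw=[12.5000 12.5000 12.5000]
After op 2 tick(6): ref=16.0000 raw=[20.0000 20.0000 20.0000]
Drift of clock 0 after op 2: 20.0000 - 16.0000 = 4.0000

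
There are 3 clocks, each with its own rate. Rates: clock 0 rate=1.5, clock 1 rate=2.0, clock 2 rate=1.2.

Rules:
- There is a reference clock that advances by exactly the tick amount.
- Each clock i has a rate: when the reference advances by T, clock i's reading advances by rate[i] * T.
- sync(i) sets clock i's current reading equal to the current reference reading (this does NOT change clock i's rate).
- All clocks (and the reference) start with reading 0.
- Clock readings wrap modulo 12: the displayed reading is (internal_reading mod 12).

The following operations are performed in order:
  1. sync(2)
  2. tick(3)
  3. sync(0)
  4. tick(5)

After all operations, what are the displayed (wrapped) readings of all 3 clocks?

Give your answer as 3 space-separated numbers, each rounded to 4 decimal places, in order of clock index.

Answer: 10.5000 4.0000 9.6000

Derivation:
After op 1 sync(2): ref=0.0000 raw=[0.0000 0.0000 0.0000]
After op 2 tick(3): ref=3.0000 raw=[4.5000 6.0000 3.6000]
After op 3 sync(0): ref=3.0000 raw=[3.0000 6.0000 3.6000]
After op 4 tick(5): ref=8.0000 raw=[10.5000 16.0000 9.6000]
Wrap final raw readings (mod 12): 10.5000 mod 12 = 10.5000; 16.0000 mod 12 = 4.0000; 9.6000 mod 12 = 9.6000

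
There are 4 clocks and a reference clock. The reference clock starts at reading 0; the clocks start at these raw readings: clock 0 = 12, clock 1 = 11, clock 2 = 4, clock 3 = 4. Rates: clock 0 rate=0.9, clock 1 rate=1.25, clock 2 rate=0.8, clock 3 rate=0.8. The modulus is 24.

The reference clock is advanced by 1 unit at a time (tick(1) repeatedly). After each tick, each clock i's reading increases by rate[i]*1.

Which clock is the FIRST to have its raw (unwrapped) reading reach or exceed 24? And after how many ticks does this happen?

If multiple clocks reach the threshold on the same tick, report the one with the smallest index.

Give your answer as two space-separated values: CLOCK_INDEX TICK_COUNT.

clock 0: start=12, rate=0.9, needs 24-12 = 12; ticks = ceil(12/0.9) = ceil(13.3333) = 14; reading at tick 14 = 12 + 0.9*14 = 24.6000
clock 1: start=11, rate=1.25, needs 24-11 = 13; ticks = ceil(13/1.25) = ceil(10.4000) = 11; reading at tick 11 = 11 + 1.25*11 = 24.7500
clock 2: start=4, rate=0.8, needs 24-4 = 20; ticks = ceil(20/0.8) = ceil(25.0000) = 25; reading at tick 25 = 4 + 0.8*25 = 24.0000
clock 3: start=4, rate=0.8, needs 24-4 = 20; ticks = ceil(20/0.8) = ceil(25.0000) = 25; reading at tick 25 = 4 + 0.8*25 = 24.0000
Minimum tick count = 11; winners = [1]; smallest index = 1

Answer: 1 11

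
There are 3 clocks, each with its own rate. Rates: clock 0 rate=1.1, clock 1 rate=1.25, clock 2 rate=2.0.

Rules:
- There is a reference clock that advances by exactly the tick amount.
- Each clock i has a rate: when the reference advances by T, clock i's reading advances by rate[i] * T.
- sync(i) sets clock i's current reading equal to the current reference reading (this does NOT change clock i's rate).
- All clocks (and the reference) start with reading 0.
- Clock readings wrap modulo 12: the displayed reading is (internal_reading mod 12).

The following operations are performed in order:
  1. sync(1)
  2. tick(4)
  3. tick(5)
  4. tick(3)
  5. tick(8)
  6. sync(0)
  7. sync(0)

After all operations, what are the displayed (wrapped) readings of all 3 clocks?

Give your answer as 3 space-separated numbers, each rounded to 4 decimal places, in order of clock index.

After op 1 sync(1): ref=0.0000 raw=[0.0000 0.0000 0.0000]
After op 2 tick(4): ref=4.0000 raw=[4.4000 5.0000 8.0000]
After op 3 tick(5): ref=9.0000 raw=[9.9000 11.2500 18.0000]
After op 4 tick(3): ref=12.0000 raw=[13.2000 15.0000 24.0000]
After op 5 tick(8): ref=20.0000 raw=[22.0000 25.0000 40.0000]
After op 6 sync(0): ref=20.0000 raw=[20.0000 25.0000 40.0000]
After op 7 sync(0): ref=20.0000 raw=[20.0000 25.0000 40.0000]
Wrap final raw readings (mod 12): 20.0000 mod 12 = 8.0000; 25.0000 mod 12 = 1.0000; 40.0000 mod 12 = 4.0000

Answer: 8.0000 1.0000 4.0000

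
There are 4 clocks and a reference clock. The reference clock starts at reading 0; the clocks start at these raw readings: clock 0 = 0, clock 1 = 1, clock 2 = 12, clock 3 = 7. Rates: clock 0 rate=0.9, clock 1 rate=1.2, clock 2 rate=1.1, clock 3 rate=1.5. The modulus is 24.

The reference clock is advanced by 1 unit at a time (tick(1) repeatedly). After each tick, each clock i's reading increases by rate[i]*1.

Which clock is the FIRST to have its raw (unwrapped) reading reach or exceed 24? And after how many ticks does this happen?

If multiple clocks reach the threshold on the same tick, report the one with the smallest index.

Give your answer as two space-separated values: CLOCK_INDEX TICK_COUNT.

Answer: 2 11

Derivation:
clock 0: start=0, rate=0.9, needs 24-0 = 24; ticks = ceil(24/0.9) = ceil(26.6667) = 27; reading at tick 27 = 0 + 0.9*27 = 24.3000
clock 1: start=1, rate=1.2, needs 24-1 = 23; ticks = ceil(23/1.2) = ceil(19.1667) = 20; reading at tick 20 = 1 + 1.2*20 = 25.0000
clock 2: start=12, rate=1.1, needs 24-12 = 12; ticks = ceil(12/1.1) = ceil(10.9091) = 11; reading at tick 11 = 12 + 1.1*11 = 24.1000
clock 3: start=7, rate=1.5, needs 24-7 = 17; ticks = ceil(17/1.5) = ceil(11.3333) = 12; reading at tick 12 = 7 + 1.5*12 = 25.0000
Minimum tick count = 11; winners = [2]; smallest index = 2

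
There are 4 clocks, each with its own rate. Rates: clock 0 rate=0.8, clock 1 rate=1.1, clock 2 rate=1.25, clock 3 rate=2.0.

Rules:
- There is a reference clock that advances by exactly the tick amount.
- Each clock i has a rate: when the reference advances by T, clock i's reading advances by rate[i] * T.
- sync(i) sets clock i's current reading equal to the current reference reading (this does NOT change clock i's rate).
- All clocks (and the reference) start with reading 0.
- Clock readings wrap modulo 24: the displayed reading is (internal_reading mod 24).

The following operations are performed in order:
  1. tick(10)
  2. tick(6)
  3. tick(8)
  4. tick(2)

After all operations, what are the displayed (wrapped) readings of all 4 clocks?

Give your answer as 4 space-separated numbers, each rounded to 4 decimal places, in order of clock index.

After op 1 tick(10): ref=10.0000 raw=[8.0000 11.0000 12.5000 20.0000]
After op 2 tick(6): ref=16.0000 raw=[12.8000 17.6000 20.0000 32.0000]
After op 3 tick(8): ref=24.0000 raw=[19.2000 26.4000 30.0000 48.0000]
After op 4 tick(2): ref=26.0000 raw=[20.8000 28.6000 32.5000 52.0000]
Wrap final raw readings (mod 24): 20.8000 mod 24 = 20.8000; 28.6000 mod 24 = 4.6000; 32.5000 mod 24 = 8.5000; 52.0000 mod 24 = 4.0000

Answer: 20.8000 4.6000 8.5000 4.0000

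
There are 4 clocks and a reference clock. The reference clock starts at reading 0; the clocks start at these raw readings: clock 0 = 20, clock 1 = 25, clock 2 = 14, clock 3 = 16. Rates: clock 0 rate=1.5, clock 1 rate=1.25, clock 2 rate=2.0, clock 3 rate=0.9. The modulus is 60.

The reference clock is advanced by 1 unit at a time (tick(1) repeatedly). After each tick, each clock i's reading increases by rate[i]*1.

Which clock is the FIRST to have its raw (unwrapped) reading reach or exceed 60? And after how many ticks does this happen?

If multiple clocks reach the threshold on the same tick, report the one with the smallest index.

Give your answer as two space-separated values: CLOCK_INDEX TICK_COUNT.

Answer: 2 23

Derivation:
clock 0: start=20, rate=1.5, needs 60-20 = 40; ticks = ceil(40/1.5) = ceil(26.6667) = 27; reading at tick 27 = 20 + 1.5*27 = 60.5000
clock 1: start=25, rate=1.25, needs 60-25 = 35; ticks = ceil(35/1.25) = ceil(28.0000) = 28; reading at tick 28 = 25 + 1.25*28 = 60.0000
clock 2: start=14, rate=2.0, needs 60-14 = 46; ticks = ceil(46/2.0) = ceil(23.0000) = 23; reading at tick 23 = 14 + 2.0*23 = 60.0000
clock 3: start=16, rate=0.9, needs 60-16 = 44; ticks = ceil(44/0.9) = ceil(48.8889) = 49; reading at tick 49 = 16 + 0.9*49 = 60.1000
Minimum tick count = 23; winners = [2]; smallest index = 2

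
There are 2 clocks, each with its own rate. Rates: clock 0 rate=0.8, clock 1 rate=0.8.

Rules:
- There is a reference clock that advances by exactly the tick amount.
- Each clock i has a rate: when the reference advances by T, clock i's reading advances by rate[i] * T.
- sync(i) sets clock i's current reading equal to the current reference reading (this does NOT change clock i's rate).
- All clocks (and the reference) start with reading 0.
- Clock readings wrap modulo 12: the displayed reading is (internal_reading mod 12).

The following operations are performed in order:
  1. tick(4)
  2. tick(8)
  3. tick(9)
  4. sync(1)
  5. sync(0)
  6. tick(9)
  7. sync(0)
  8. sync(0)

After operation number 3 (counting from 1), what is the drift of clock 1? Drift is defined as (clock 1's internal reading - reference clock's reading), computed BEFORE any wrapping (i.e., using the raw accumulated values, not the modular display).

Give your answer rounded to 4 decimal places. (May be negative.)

After op 1 tick(4): ref=4.0000 raw=[3.2000 3.2000]
After op 2 tick(8): ref=12.0000 raw=[9.6000 9.6000]
After op 3 tick(9): ref=21.0000 raw=[16.8000 16.8000]
Drift of clock 1 after op 3: 16.8000 - 21.0000 = -4.2000

Answer: -4.2000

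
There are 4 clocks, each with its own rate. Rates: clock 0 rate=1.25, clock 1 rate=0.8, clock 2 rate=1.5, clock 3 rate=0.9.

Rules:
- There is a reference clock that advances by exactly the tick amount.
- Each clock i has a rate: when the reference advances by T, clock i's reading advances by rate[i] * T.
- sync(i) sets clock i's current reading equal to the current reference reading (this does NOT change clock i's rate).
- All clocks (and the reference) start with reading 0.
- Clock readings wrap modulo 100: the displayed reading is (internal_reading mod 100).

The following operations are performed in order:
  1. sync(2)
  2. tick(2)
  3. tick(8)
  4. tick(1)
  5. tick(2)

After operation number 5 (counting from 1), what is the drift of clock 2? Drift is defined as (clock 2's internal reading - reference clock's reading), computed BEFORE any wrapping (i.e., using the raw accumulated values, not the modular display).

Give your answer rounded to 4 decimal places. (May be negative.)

After op 1 sync(2): ref=0.0000 raw=[0.0000 0.0000 0.0000 0.0000]
After op 2 tick(2): ref=2.0000 raw=[2.5000 1.6000 3.0000 1.8000]
After op 3 tick(8): ref=10.0000 raw=[12.5000 8.0000 15.0000 9.0000]
After op 4 tick(1): ref=11.0000 raw=[13.7500 8.8000 16.5000 9.9000]
After op 5 tick(2): ref=13.0000 raw=[16.2500 10.4000 19.5000 11.7000]
Drift of clock 2 after op 5: 19.5000 - 13.0000 = 6.5000

Answer: 6.5000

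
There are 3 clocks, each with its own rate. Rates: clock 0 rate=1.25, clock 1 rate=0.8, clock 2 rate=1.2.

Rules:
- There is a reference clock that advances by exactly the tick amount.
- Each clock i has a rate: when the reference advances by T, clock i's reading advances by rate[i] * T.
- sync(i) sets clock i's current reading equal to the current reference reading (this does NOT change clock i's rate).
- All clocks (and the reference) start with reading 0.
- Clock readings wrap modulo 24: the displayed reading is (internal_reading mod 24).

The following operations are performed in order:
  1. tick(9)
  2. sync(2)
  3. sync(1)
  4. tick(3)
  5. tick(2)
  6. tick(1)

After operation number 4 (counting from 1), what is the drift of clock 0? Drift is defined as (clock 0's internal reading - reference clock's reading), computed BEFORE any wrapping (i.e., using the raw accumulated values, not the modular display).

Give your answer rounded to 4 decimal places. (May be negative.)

After op 1 tick(9): ref=9.0000 raw=[11.2500 7.2000 10.8000]
After op 2 sync(2): ref=9.0000 raw=[11.2500 7.2000 9.0000]
After op 3 sync(1): ref=9.0000 raw=[11.2500 9.0000 9.0000]
After op 4 tick(3): ref=12.0000 raw=[15.0000 11.4000 12.6000]
Drift of clock 0 after op 4: 15.0000 - 12.0000 = 3.0000

Answer: 3.0000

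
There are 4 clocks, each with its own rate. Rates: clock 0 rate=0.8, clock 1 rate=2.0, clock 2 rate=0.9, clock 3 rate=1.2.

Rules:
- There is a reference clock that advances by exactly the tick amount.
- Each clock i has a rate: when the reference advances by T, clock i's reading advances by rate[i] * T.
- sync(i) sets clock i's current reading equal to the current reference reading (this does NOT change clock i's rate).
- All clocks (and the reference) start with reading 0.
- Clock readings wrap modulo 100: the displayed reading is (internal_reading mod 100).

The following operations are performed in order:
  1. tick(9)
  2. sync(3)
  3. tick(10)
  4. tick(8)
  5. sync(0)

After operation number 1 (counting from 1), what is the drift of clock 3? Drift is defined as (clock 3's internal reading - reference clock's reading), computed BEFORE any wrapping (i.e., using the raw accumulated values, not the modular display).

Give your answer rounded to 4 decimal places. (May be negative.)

After op 1 tick(9): ref=9.0000 raw=[7.2000 18.0000 8.1000 10.8000]
Drift of clock 3 after op 1: 10.8000 - 9.0000 = 1.8000

Answer: 1.8000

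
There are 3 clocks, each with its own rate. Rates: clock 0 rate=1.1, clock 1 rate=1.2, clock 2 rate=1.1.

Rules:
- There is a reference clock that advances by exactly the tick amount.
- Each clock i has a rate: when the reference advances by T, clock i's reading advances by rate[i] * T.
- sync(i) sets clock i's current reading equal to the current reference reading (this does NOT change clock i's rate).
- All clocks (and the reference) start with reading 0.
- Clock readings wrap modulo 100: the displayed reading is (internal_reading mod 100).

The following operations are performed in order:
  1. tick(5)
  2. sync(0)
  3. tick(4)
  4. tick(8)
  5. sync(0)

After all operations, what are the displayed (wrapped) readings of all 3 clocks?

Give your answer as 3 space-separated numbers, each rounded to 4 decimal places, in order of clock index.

Answer: 17.0000 20.4000 18.7000

Derivation:
After op 1 tick(5): ref=5.0000 raw=[5.5000 6.0000 5.5000]
After op 2 sync(0): ref=5.0000 raw=[5.0000 6.0000 5.5000]
After op 3 tick(4): ref=9.0000 raw=[9.4000 10.8000 9.9000]
After op 4 tick(8): ref=17.0000 raw=[18.2000 20.4000 18.7000]
After op 5 sync(0): ref=17.0000 raw=[17.0000 20.4000 18.7000]
Wrap final raw readings (mod 100): 17.0000 mod 100 = 17.0000; 20.4000 mod 100 = 20.4000; 18.7000 mod 100 = 18.7000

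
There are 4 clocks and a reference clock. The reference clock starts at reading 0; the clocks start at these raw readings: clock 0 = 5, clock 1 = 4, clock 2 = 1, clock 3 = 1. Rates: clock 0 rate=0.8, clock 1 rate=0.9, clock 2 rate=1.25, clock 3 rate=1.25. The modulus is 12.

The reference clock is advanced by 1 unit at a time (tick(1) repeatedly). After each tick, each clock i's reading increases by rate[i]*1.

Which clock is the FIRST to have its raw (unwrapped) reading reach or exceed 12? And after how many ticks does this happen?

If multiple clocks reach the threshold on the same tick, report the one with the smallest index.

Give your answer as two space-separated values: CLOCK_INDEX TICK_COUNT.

Answer: 0 9

Derivation:
clock 0: start=5, rate=0.8, needs 12-5 = 7; ticks = ceil(7/0.8) = ceil(8.7500) = 9; reading at tick 9 = 5 + 0.8*9 = 12.2000
clock 1: start=4, rate=0.9, needs 12-4 = 8; ticks = ceil(8/0.9) = ceil(8.8889) = 9; reading at tick 9 = 4 + 0.9*9 = 12.1000
clock 2: start=1, rate=1.25, needs 12-1 = 11; ticks = ceil(11/1.25) = ceil(8.8000) = 9; reading at tick 9 = 1 + 1.25*9 = 12.2500
clock 3: start=1, rate=1.25, needs 12-1 = 11; ticks = ceil(11/1.25) = ceil(8.8000) = 9; reading at tick 9 = 1 + 1.25*9 = 12.2500
Minimum tick count = 9; winners = [0, 1, 2, 3]; smallest index = 0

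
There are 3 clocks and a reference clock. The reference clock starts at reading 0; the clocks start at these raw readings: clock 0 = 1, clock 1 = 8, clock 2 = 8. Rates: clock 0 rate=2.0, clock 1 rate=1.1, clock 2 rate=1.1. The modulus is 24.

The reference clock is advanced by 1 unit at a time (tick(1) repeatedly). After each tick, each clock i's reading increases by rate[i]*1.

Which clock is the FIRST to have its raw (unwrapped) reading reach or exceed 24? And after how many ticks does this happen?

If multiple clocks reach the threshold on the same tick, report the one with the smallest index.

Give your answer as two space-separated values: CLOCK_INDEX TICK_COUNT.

clock 0: start=1, rate=2.0, needs 24-1 = 23; ticks = ceil(23/2.0) = ceil(11.5000) = 12; reading at tick 12 = 1 + 2.0*12 = 25.0000
clock 1: start=8, rate=1.1, needs 24-8 = 16; ticks = ceil(16/1.1) = ceil(14.5455) = 15; reading at tick 15 = 8 + 1.1*15 = 24.5000
clock 2: start=8, rate=1.1, needs 24-8 = 16; ticks = ceil(16/1.1) = ceil(14.5455) = 15; reading at tick 15 = 8 + 1.1*15 = 24.5000
Minimum tick count = 12; winners = [0]; smallest index = 0

Answer: 0 12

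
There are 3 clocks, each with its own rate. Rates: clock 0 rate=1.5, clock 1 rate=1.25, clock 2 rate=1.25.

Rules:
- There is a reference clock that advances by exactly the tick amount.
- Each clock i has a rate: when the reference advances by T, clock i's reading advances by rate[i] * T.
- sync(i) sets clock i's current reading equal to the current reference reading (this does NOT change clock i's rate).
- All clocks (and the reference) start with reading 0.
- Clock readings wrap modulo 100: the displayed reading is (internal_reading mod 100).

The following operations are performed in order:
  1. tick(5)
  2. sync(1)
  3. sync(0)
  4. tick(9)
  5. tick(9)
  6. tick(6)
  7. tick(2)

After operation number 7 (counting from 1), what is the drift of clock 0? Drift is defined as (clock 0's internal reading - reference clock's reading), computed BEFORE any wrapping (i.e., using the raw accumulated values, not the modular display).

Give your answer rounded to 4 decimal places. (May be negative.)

Answer: 13.0000

Derivation:
After op 1 tick(5): ref=5.0000 raw=[7.5000 6.2500 6.2500]
After op 2 sync(1): ref=5.0000 raw=[7.5000 5.0000 6.2500]
After op 3 sync(0): ref=5.0000 raw=[5.0000 5.0000 6.2500]
After op 4 tick(9): ref=14.0000 raw=[18.5000 16.2500 17.5000]
After op 5 tick(9): ref=23.0000 raw=[32.0000 27.5000 28.7500]
After op 6 tick(6): ref=29.0000 raw=[41.0000 35.0000 36.2500]
After op 7 tick(2): ref=31.0000 raw=[44.0000 37.5000 38.7500]
Drift of clock 0 after op 7: 44.0000 - 31.0000 = 13.0000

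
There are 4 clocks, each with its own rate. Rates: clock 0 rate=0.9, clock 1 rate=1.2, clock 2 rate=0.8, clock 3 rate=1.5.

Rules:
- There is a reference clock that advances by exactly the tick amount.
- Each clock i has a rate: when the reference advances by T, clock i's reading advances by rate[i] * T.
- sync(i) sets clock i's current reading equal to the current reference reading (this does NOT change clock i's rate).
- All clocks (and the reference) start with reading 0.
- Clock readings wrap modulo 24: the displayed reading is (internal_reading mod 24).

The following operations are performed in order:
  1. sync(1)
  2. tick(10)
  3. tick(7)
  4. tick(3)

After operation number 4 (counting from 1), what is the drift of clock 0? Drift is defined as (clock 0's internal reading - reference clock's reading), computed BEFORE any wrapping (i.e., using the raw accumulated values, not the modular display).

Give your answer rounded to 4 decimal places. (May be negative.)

After op 1 sync(1): ref=0.0000 raw=[0.0000 0.0000 0.0000 0.0000]
After op 2 tick(10): ref=10.0000 raw=[9.0000 12.0000 8.0000 15.0000]
After op 3 tick(7): ref=17.0000 raw=[15.3000 20.4000 13.6000 25.5000]
After op 4 tick(3): ref=20.0000 raw=[18.0000 24.0000 16.0000 30.0000]
Drift of clock 0 after op 4: 18.0000 - 20.0000 = -2.0000

Answer: -2.0000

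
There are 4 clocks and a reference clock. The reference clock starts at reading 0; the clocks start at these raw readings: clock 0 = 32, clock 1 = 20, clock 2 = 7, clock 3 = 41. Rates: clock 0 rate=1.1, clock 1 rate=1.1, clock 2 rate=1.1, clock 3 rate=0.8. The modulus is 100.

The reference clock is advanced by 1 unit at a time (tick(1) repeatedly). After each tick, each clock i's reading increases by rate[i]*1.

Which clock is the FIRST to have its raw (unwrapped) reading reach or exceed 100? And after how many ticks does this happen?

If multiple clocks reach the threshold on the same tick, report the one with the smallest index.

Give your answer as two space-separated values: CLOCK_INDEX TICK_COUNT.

Answer: 0 62

Derivation:
clock 0: start=32, rate=1.1, needs 100-32 = 68; ticks = ceil(68/1.1) = ceil(61.8182) = 62; reading at tick 62 = 32 + 1.1*62 = 100.2000
clock 1: start=20, rate=1.1, needs 100-20 = 80; ticks = ceil(80/1.1) = ceil(72.7273) = 73; reading at tick 73 = 20 + 1.1*73 = 100.3000
clock 2: start=7, rate=1.1, needs 100-7 = 93; ticks = ceil(93/1.1) = ceil(84.5455) = 85; reading at tick 85 = 7 + 1.1*85 = 100.5000
clock 3: start=41, rate=0.8, needs 100-41 = 59; ticks = ceil(59/0.8) = ceil(73.7500) = 74; reading at tick 74 = 41 + 0.8*74 = 100.2000
Minimum tick count = 62; winners = [0]; smallest index = 0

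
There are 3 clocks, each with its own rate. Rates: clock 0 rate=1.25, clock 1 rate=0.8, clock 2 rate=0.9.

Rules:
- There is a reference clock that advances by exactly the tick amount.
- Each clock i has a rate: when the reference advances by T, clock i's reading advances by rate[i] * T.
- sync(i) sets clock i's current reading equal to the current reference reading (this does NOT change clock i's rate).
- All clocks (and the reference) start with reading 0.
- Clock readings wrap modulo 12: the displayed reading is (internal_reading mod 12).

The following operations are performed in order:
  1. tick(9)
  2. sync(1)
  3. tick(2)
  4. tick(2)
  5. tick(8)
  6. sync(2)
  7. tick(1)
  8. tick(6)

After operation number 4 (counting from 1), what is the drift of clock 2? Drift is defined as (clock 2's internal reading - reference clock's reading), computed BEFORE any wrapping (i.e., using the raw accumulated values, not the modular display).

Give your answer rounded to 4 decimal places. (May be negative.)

After op 1 tick(9): ref=9.0000 raw=[11.2500 7.2000 8.1000]
After op 2 sync(1): ref=9.0000 raw=[11.2500 9.0000 8.1000]
After op 3 tick(2): ref=11.0000 raw=[13.7500 10.6000 9.9000]
After op 4 tick(2): ref=13.0000 raw=[16.2500 12.2000 11.7000]
Drift of clock 2 after op 4: 11.7000 - 13.0000 = -1.3000

Answer: -1.3000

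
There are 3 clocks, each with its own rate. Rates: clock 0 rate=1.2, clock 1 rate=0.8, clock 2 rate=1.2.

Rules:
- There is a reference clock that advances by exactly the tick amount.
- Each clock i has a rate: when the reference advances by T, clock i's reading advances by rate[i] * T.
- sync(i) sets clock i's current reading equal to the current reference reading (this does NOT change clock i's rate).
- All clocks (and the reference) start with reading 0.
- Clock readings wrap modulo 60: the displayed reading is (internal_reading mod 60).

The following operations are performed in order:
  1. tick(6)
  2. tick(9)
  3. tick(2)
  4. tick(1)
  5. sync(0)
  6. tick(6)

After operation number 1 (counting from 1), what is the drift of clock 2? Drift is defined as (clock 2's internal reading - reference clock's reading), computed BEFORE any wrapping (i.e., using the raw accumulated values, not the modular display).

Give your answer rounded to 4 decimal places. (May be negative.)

Answer: 1.2000

Derivation:
After op 1 tick(6): ref=6.0000 raw=[7.2000 4.8000 7.2000]
Drift of clock 2 after op 1: 7.2000 - 6.0000 = 1.2000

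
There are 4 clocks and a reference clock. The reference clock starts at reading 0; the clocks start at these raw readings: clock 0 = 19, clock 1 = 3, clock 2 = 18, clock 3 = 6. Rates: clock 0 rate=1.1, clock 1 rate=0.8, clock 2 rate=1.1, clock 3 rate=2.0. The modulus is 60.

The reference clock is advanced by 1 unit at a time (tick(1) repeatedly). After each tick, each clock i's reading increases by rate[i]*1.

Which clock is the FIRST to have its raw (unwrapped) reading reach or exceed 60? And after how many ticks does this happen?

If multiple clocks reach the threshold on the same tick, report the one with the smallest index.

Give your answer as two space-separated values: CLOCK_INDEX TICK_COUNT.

clock 0: start=19, rate=1.1, needs 60-19 = 41; ticks = ceil(41/1.1) = ceil(37.2727) = 38; reading at tick 38 = 19 + 1.1*38 = 60.8000
clock 1: start=3, rate=0.8, needs 60-3 = 57; ticks = ceil(57/0.8) = ceil(71.2500) = 72; reading at tick 72 = 3 + 0.8*72 = 60.6000
clock 2: start=18, rate=1.1, needs 60-18 = 42; ticks = ceil(42/1.1) = ceil(38.1818) = 39; reading at tick 39 = 18 + 1.1*39 = 60.9000
clock 3: start=6, rate=2.0, needs 60-6 = 54; ticks = ceil(54/2.0) = ceil(27.0000) = 27; reading at tick 27 = 6 + 2.0*27 = 60.0000
Minimum tick count = 27; winners = [3]; smallest index = 3

Answer: 3 27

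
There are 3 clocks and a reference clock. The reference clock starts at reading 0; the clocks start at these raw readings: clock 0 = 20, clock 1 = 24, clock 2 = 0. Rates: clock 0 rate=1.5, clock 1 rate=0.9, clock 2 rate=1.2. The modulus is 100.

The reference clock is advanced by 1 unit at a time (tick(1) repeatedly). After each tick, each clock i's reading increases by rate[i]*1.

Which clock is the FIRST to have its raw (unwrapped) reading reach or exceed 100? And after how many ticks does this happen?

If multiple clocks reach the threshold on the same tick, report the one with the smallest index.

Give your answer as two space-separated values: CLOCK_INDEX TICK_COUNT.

Answer: 0 54

Derivation:
clock 0: start=20, rate=1.5, needs 100-20 = 80; ticks = ceil(80/1.5) = ceil(53.3333) = 54; reading at tick 54 = 20 + 1.5*54 = 101.0000
clock 1: start=24, rate=0.9, needs 100-24 = 76; ticks = ceil(76/0.9) = ceil(84.4444) = 85; reading at tick 85 = 24 + 0.9*85 = 100.5000
clock 2: start=0, rate=1.2, needs 100-0 = 100; ticks = ceil(100/1.2) = ceil(83.3333) = 84; reading at tick 84 = 0 + 1.2*84 = 100.8000
Minimum tick count = 54; winners = [0]; smallest index = 0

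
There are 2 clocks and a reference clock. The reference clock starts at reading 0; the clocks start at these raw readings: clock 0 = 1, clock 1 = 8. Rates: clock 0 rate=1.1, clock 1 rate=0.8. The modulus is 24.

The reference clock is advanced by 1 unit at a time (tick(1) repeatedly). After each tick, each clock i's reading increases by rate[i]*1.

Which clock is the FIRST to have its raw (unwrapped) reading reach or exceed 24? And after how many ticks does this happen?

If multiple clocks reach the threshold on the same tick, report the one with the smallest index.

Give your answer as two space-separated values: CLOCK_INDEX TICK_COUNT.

Answer: 1 20

Derivation:
clock 0: start=1, rate=1.1, needs 24-1 = 23; ticks = ceil(23/1.1) = ceil(20.9091) = 21; reading at tick 21 = 1 + 1.1*21 = 24.1000
clock 1: start=8, rate=0.8, needs 24-8 = 16; ticks = ceil(16/0.8) = ceil(20.0000) = 20; reading at tick 20 = 8 + 0.8*20 = 24.0000
Minimum tick count = 20; winners = [1]; smallest index = 1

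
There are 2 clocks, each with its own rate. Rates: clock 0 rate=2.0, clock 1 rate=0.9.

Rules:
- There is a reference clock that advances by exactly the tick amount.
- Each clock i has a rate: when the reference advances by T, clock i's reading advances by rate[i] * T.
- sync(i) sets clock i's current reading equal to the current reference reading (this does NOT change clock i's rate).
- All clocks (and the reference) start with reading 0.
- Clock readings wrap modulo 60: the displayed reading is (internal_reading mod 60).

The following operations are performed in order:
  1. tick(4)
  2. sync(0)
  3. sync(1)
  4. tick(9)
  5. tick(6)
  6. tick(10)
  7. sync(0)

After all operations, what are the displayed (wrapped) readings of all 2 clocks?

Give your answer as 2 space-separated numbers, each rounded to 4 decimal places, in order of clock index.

After op 1 tick(4): ref=4.0000 raw=[8.0000 3.6000]
After op 2 sync(0): ref=4.0000 raw=[4.0000 3.6000]
After op 3 sync(1): ref=4.0000 raw=[4.0000 4.0000]
After op 4 tick(9): ref=13.0000 raw=[22.0000 12.1000]
After op 5 tick(6): ref=19.0000 raw=[34.0000 17.5000]
After op 6 tick(10): ref=29.0000 raw=[54.0000 26.5000]
After op 7 sync(0): ref=29.0000 raw=[29.0000 26.5000]
Wrap final raw readings (mod 60): 29.0000 mod 60 = 29.0000; 26.5000 mod 60 = 26.5000

Answer: 29.0000 26.5000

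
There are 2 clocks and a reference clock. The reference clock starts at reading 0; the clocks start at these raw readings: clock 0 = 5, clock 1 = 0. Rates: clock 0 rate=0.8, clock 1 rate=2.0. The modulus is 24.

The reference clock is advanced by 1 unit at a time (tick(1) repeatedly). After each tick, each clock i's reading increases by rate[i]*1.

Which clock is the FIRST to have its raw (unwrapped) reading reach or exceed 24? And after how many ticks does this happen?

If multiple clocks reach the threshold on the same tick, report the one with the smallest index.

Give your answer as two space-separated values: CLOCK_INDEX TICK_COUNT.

clock 0: start=5, rate=0.8, needs 24-5 = 19; ticks = ceil(19/0.8) = ceil(23.7500) = 24; reading at tick 24 = 5 + 0.8*24 = 24.2000
clock 1: start=0, rate=2.0, needs 24-0 = 24; ticks = ceil(24/2.0) = ceil(12.0000) = 12; reading at tick 12 = 0 + 2.0*12 = 24.0000
Minimum tick count = 12; winners = [1]; smallest index = 1

Answer: 1 12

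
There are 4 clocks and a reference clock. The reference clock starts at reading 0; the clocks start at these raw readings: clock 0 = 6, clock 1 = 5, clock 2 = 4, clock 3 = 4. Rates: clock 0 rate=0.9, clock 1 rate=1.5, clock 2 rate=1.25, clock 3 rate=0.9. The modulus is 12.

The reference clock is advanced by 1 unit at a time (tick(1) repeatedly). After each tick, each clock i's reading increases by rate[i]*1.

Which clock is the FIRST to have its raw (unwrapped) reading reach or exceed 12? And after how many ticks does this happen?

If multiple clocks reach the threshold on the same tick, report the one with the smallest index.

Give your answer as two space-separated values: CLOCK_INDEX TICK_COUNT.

clock 0: start=6, rate=0.9, needs 12-6 = 6; ticks = ceil(6/0.9) = ceil(6.6667) = 7; reading at tick 7 = 6 + 0.9*7 = 12.3000
clock 1: start=5, rate=1.5, needs 12-5 = 7; ticks = ceil(7/1.5) = ceil(4.6667) = 5; reading at tick 5 = 5 + 1.5*5 = 12.5000
clock 2: start=4, rate=1.25, needs 12-4 = 8; ticks = ceil(8/1.25) = ceil(6.4000) = 7; reading at tick 7 = 4 + 1.25*7 = 12.7500
clock 3: start=4, rate=0.9, needs 12-4 = 8; ticks = ceil(8/0.9) = ceil(8.8889) = 9; reading at tick 9 = 4 + 0.9*9 = 12.1000
Minimum tick count = 5; winners = [1]; smallest index = 1

Answer: 1 5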